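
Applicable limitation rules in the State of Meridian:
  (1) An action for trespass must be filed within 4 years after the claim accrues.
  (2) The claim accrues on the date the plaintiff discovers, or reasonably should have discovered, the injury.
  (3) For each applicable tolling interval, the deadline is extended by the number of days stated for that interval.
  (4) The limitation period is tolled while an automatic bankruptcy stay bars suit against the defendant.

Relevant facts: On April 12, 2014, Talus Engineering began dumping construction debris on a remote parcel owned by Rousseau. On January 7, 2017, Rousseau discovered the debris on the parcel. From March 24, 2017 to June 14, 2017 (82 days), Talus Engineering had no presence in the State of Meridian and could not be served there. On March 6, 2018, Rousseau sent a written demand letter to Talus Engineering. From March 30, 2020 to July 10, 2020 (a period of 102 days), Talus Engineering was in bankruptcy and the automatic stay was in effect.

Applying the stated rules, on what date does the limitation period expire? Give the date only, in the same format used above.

The claim did not accrue until Rousseau discovered the injury on January 7, 2017; the April 12, 2014 act date does not start the clock under the stated rule.
The untolled deadline — 4 years after January 7, 2017 — is January 7, 2021.
The automatic bankruptcy stay from March 30, 2020 to July 10, 2020 tolled the period for 102 days, extending the deadline to April 19, 2021.
The defendant's absence from the jurisdiction from March 24, 2017 to June 14, 2017 does not toll the period, because no stated rule makes the defendant's absence a tolling event.
Nothing else in the chronology tolls or restarts the period.

April 19, 2021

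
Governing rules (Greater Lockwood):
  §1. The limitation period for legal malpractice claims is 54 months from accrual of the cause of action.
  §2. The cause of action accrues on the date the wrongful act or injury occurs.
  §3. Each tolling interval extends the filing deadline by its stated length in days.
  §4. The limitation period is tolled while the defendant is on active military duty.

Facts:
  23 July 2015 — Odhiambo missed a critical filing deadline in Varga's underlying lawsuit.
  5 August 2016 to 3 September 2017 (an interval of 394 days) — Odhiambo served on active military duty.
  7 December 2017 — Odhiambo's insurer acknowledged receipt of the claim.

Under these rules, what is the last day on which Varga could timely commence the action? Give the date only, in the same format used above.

The cause of action accrued on 23 July 2015, the date of the act.
Adding the 54 months base period to 23 July 2015 gives a deadline of 23 January 2020, before any tolling.
Because the defendant's active military service ran from 5 August 2016 to 3 September 2017, the deadline is extended by 394 days to 20 February 2021.
Nothing else in the chronology tolls or restarts the period.

20 February 2021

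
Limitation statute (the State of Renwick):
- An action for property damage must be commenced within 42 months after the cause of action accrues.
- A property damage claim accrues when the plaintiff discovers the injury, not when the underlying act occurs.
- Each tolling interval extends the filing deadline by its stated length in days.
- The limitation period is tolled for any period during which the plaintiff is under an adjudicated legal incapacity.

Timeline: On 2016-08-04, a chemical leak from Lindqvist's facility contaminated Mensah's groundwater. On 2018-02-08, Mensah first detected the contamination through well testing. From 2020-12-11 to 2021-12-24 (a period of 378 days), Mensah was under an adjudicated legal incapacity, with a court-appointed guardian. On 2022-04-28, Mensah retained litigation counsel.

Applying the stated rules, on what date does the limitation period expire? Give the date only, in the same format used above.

2022-08-21

Accrual is tied to discovery, so the period began on 2018-02-08 rather than on 2016-08-04 when the act occurred.
The untolled deadline — 42 months after 2018-02-08 — is 2021-08-08.
Because the plaintiff's legal incapacity ran from 2020-12-11 to 2021-12-24, the deadline is extended by 378 days to 2022-08-21.
Nothing else in the chronology tolls or restarts the period.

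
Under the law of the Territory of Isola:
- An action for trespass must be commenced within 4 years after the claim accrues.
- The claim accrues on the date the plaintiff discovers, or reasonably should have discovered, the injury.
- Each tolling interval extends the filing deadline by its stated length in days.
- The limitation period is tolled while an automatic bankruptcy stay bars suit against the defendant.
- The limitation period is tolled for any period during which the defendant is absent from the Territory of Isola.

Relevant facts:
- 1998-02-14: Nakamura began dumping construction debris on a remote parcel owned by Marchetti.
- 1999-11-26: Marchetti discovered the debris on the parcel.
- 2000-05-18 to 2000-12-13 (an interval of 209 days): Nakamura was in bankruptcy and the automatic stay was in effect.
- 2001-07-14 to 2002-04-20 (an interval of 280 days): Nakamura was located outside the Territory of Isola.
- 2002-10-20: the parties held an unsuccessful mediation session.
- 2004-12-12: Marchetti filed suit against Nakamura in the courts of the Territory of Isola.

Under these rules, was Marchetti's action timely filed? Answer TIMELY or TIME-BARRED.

Under the discovery rule, the claim accrued on 1999-11-26, when Marchetti discovered the injury — not on the 1998-02-14 date of the underlying act.
4 years from 1999-11-26 is 2003-11-26.
Because the automatic bankruptcy stay ran from 2000-05-18 to 2000-12-13, the deadline is extended by 209 days to 2004-06-22.
Because the defendant's absence from the jurisdiction ran from 2001-07-14 to 2002-04-20, the deadline is extended by 280 days to 2005-03-29.
Nothing else in the chronology tolls or restarts the period.
Marchetti filed on 2004-12-12, before the 2005-03-29 deadline, so the action is timely.

TIMELY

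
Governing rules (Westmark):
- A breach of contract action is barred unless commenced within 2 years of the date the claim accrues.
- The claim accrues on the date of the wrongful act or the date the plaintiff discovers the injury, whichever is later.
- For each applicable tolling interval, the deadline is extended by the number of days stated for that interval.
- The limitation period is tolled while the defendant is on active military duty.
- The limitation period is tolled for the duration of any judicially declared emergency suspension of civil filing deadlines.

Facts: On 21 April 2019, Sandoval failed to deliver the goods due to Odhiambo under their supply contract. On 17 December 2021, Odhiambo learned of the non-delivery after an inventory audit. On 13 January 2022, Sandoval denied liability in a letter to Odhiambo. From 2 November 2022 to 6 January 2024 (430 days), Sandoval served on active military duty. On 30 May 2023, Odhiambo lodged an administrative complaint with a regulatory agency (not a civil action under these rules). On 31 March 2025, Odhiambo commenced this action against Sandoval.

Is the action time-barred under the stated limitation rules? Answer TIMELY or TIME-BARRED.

TIME-BARRED

Taking the later of the act (21 April 2019) and discovery (17 December 2021), the claim accrued on 17 December 2021.
The untolled deadline — 2 years after 17 December 2021 — is 17 December 2023.
The defendant's active military service from 2 November 2022 to 6 January 2024 tolled the period for 430 days, extending the deadline to 19 February 2025.
Nothing else in the chronology tolls or restarts the period.
Odhiambo filed on 31 March 2025, after the 19 February 2025 deadline, so the action is time-barred.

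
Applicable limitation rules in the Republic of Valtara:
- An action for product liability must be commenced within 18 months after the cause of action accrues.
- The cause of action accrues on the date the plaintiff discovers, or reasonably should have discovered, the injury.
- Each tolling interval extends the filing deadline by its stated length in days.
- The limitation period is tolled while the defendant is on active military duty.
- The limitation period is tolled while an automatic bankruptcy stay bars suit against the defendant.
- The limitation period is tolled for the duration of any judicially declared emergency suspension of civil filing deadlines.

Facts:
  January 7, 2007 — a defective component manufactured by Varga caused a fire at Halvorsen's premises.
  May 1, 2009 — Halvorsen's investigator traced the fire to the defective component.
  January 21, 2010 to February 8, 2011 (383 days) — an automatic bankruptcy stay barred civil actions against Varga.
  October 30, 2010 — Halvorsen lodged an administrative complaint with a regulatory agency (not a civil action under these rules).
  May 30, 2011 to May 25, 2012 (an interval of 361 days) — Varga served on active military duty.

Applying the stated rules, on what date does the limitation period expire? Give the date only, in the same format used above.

Under the discovery rule, the claim accrued on May 1, 2009, when Halvorsen discovered the injury — not on the January 7, 2007 date of the underlying act.
18 months from May 1, 2009 is November 1, 2010.
The automatic bankruptcy stay from January 21, 2010 to February 8, 2011 tolled the period for 383 days, extending the deadline to November 19, 2011.
The period was tolled for 361 days by the defendant's active military service (May 30, 2011 to May 25, 2012), pushing the deadline to November 14, 2012.
None of the other events listed affects the running of the period under the stated rules.

November 14, 2012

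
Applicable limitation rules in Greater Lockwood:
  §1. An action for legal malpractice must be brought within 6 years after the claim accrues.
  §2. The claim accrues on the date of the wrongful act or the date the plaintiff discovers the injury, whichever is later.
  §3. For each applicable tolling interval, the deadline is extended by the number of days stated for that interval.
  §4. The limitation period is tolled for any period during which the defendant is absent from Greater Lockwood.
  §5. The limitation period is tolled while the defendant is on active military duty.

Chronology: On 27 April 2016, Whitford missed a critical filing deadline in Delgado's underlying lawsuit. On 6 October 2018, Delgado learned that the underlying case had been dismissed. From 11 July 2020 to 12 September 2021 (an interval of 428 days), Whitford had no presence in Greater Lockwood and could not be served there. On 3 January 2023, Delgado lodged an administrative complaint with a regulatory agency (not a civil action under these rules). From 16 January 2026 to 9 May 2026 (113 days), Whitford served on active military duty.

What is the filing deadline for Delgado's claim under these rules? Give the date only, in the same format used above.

8 December 2025

The claim accrued on 6 October 2018 — the later of the 27 April 2016 act and the 6 October 2018 discovery.
Adding the 6 years base period to 6 October 2018 gives a deadline of 6 October 2024, before any tolling.
The period was tolled for 428 days by the defendant's absence from the jurisdiction (11 July 2020 to 12 September 2021), pushing the deadline to 8 December 2025.
By the time the defendant's active military service began on 16 January 2026, the limitation period had already expired on 8 December 2025; that interval cannot revive it.
The other events in the timeline have no effect on the limitation period under the stated rules.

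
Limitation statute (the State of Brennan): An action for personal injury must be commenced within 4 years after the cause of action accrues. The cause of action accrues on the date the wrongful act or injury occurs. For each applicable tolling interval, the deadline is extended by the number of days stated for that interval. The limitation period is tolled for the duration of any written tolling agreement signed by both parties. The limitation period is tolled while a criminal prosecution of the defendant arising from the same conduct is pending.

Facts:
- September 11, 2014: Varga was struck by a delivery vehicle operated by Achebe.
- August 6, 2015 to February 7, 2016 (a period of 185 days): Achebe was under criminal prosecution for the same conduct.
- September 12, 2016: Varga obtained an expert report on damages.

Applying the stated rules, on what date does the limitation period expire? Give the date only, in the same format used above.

The cause of action accrued on September 11, 2014, the date of the act.
The untolled deadline — 4 years after September 11, 2014 — is September 11, 2018.
Because the pending criminal prosecution ran from August 6, 2015 to February 7, 2016, the deadline is extended by 185 days to March 15, 2019.
The other events in the timeline have no effect on the limitation period under the stated rules.

March 15, 2019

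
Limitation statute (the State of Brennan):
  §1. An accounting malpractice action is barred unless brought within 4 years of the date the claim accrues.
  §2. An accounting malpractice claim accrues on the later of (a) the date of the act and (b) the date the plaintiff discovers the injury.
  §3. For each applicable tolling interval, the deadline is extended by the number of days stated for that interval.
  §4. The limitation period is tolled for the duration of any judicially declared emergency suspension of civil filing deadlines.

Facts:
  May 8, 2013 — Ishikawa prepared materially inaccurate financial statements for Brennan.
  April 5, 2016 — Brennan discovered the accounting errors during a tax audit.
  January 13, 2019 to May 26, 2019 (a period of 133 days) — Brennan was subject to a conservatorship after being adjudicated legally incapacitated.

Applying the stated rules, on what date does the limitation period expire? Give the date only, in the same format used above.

Taking the later of the act (May 8, 2013) and discovery (April 5, 2016), the claim accrued on April 5, 2016.
4 years from April 5, 2016 is April 5, 2020.
The plaintiff's legal incapacity from January 13, 2019 to May 26, 2019 does not toll the period, because no stated rule makes the plaintiff's incapacity a tolling event.

April 5, 2020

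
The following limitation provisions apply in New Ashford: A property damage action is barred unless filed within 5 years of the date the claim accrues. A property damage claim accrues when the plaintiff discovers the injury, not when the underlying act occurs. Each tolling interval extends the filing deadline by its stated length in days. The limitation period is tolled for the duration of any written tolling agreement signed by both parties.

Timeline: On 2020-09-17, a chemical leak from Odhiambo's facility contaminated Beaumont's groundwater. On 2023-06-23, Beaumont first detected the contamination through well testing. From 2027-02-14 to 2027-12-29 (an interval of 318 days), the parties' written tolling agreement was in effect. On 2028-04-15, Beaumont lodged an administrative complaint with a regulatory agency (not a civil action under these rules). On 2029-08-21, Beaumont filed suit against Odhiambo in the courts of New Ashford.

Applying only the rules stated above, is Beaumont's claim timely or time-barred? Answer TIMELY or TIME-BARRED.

TIME-BARRED

Under the discovery rule, the claim accrued on 2023-06-23, when Beaumont discovered the injury — not on the 2020-09-17 date of the underlying act.
Adding the 5 years base period to 2023-06-23 gives a deadline of 2028-06-23, before any tolling.
The written tolling agreement from 2027-02-14 to 2027-12-29 tolled the period for 318 days, extending the deadline to 2029-05-07.
None of the other events listed affects the running of the period under the stated rules.
Beaumont filed on 2029-08-21, after the 2029-05-07 deadline, so the action is time-barred.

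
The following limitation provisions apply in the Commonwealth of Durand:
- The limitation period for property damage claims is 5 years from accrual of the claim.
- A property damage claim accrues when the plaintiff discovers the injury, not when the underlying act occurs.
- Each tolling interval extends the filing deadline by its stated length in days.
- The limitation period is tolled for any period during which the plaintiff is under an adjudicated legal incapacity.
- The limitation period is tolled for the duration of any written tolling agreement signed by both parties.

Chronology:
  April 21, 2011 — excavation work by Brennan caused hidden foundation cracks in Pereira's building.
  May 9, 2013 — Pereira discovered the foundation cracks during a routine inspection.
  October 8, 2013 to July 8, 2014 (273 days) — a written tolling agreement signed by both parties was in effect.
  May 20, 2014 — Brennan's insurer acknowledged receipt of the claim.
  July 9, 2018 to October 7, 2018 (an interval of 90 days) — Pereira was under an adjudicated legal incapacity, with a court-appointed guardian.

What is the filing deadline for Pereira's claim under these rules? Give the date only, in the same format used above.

May 7, 2019

Accrual is tied to discovery, so the period began on May 9, 2013 rather than on April 21, 2011 when the act occurred.
5 years from May 9, 2013 is May 9, 2018.
The written tolling agreement from October 8, 2013 to July 8, 2014 tolled the period for 273 days, extending the deadline to February 6, 2019.
The plaintiff's legal incapacity from July 9, 2018 to October 7, 2018 tolled the period for 90 days, extending the deadline to May 7, 2019.
Nothing else in the chronology tolls or restarts the period.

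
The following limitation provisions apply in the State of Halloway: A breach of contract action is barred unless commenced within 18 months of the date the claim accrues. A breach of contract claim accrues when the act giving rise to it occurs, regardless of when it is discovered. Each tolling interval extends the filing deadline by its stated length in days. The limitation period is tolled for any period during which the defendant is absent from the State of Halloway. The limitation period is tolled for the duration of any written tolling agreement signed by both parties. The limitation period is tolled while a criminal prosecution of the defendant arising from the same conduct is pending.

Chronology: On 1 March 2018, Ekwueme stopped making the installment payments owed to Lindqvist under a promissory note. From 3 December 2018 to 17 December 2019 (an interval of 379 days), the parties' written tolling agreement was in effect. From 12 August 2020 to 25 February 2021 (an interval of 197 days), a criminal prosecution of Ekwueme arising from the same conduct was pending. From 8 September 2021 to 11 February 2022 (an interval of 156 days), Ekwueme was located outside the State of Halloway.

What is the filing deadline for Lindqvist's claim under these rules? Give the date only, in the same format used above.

30 March 2021

The claim accrued on 1 March 2018, the date of the act.
The untolled deadline — 18 months after 1 March 2018 — is 1 September 2019.
The written tolling agreement from 3 December 2018 to 17 December 2019 tolled the period for 379 days, extending the deadline to 14 September 2020.
The period was tolled for 197 days by the pending criminal prosecution (12 August 2020 to 25 February 2021), pushing the deadline to 30 March 2021.
The defendant's absence from the jurisdiction starting 8 September 2021 came too late — the period had run on 30 March 2021 — and so does not extend the deadline.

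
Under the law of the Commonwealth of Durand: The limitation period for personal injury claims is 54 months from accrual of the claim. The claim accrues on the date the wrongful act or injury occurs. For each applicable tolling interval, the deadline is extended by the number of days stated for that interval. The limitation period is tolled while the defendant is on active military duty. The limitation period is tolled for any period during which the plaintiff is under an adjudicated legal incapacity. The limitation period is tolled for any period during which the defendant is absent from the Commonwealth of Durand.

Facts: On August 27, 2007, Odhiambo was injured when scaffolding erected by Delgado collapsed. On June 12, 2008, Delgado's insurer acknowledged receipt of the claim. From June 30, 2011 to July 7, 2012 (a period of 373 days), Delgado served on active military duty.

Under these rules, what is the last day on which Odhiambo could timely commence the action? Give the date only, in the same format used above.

The limitation period began to run on August 27, 2007.
Adding the 54 months base period to August 27, 2007 gives a deadline of February 27, 2012, before any tolling.
The defendant's active military service from June 30, 2011 to July 7, 2012 tolled the period for 373 days, extending the deadline to March 6, 2013.
None of the other events listed affects the running of the period under the stated rules.

March 6, 2013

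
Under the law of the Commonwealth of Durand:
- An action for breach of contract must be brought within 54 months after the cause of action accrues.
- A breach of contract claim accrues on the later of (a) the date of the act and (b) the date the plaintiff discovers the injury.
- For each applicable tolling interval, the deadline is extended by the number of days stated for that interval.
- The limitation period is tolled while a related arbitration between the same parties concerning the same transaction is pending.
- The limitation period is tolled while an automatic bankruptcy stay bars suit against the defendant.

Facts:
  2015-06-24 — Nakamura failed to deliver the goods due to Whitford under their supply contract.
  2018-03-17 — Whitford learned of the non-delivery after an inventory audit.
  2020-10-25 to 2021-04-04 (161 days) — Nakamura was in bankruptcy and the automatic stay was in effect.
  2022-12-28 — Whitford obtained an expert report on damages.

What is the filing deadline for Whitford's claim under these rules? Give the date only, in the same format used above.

2023-02-25

Taking the later of the act (2015-06-24) and discovery (2018-03-17), the claim accrued on 2018-03-17.
54 months from 2018-03-17 is 2022-09-17.
The period was tolled for 161 days by the automatic bankruptcy stay (2020-10-25 to 2021-04-04), pushing the deadline to 2023-02-25.
None of the other events listed affects the running of the period under the stated rules.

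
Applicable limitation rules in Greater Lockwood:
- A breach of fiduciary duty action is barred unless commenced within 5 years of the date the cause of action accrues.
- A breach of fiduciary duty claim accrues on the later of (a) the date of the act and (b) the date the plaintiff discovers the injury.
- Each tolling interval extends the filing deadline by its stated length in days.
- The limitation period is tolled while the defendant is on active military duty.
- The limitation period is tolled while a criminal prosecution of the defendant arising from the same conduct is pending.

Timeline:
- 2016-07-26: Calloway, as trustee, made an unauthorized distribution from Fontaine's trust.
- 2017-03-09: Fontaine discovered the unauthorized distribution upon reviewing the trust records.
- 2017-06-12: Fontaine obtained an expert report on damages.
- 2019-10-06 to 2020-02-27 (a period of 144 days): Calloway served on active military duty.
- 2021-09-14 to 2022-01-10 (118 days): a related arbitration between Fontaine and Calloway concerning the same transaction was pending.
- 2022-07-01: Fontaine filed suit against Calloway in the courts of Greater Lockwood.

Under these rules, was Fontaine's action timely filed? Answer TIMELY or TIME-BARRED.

TIMELY

Because discovery on 2017-03-09 post-dates the 2016-07-26 act, accrual under the later-of rule falls on 2017-03-09.
The untolled deadline — 5 years after 2017-03-09 — is 2022-03-09.
The defendant's active military service from 2019-10-06 to 2020-02-27 tolled the period for 144 days, extending the deadline to 2022-07-31.
The pending related arbitration from 2021-09-14 to 2022-01-10 does not toll the period, because no stated rule makes a pending arbitration a tolling event.
The other events in the timeline have no effect on the limitation period under the stated rules.
Fontaine filed on 2022-07-01, before the 2022-07-31 deadline, so the action is timely.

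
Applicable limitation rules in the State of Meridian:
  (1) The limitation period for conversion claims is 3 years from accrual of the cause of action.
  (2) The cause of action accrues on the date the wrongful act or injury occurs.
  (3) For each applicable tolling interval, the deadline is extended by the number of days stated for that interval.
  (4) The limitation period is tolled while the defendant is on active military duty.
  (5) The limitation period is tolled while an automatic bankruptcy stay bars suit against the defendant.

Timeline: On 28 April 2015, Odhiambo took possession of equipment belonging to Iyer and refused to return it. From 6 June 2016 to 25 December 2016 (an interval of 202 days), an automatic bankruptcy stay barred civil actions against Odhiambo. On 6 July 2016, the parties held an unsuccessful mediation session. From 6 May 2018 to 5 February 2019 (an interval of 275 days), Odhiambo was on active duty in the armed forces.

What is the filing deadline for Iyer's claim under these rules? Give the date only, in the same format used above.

The limitation period began to run on 28 April 2015.
Adding the 3 years base period to 28 April 2015 gives a deadline of 28 April 2018, before any tolling.
The period was tolled for 202 days by the automatic bankruptcy stay (6 June 2016 to 25 December 2016), pushing the deadline to 16 November 2018.
The period was tolled for 275 days by the defendant's active military service (6 May 2018 to 5 February 2019), pushing the deadline to 18 August 2019.
None of the other events listed affects the running of the period under the stated rules.

18 August 2019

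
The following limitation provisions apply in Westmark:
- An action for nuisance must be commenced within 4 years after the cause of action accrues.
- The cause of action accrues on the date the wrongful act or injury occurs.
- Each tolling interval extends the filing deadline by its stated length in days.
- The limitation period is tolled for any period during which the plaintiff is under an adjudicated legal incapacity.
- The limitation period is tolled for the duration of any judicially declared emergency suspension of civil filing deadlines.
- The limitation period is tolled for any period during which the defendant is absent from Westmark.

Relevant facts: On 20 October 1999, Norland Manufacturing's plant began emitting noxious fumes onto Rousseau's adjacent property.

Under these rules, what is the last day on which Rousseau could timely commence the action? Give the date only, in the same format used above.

The cause of action accrued on 20 October 1999, the date of the act.
4 years from 20 October 1999 is 20 October 2003.

20 October 2003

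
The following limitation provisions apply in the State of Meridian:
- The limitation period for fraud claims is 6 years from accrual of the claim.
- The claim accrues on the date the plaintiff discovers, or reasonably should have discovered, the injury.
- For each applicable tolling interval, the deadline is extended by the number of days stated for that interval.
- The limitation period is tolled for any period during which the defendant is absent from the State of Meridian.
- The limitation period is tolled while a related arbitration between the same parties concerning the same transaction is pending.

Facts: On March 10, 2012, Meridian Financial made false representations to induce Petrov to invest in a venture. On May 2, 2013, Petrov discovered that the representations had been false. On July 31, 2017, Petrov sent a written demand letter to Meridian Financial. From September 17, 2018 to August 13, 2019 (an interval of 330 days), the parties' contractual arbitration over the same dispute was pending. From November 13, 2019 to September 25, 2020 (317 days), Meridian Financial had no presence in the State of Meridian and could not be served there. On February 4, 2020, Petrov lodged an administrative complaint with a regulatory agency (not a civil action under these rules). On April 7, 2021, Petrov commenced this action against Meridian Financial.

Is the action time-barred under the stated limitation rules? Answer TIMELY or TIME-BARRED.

The claim did not accrue until Petrov discovered the injury on May 2, 2013; the March 10, 2012 act date does not start the clock under the stated rule.
Adding the 6 years base period to May 2, 2013 gives a deadline of May 2, 2019, before any tolling.
Because the pending related arbitration ran from September 17, 2018 to August 13, 2019, the deadline is extended by 330 days to March 27, 2020.
The defendant's absence from the jurisdiction from November 13, 2019 to September 25, 2020 tolled the period for 317 days, extending the deadline to February 7, 2021.
None of the other events listed affects the running of the period under the stated rules.
Filing on April 7, 2021 missed the February 7, 2021 deadline — the action is time-barred.

TIME-BARRED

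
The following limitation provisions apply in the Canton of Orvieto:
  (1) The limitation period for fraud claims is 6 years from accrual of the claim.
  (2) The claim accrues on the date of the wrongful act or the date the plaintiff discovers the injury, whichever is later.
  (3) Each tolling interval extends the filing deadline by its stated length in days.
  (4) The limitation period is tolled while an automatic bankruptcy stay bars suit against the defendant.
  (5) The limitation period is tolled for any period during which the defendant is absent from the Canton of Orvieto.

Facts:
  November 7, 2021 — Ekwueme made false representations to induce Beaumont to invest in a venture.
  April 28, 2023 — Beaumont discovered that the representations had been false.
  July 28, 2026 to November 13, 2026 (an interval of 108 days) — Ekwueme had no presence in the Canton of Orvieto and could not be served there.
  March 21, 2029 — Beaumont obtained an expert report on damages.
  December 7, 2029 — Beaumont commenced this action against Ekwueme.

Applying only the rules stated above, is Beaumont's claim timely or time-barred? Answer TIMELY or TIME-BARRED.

TIME-BARRED

The claim accrued on April 28, 2023 — the later of the November 7, 2021 act and the April 28, 2023 discovery.
6 years from April 28, 2023 is April 28, 2029.
Because the defendant's absence from the jurisdiction ran from July 28, 2026 to November 13, 2026, the deadline is extended by 108 days to August 14, 2029.
Nothing else in the chronology tolls or restarts the period.
Filing on December 7, 2029 missed the August 14, 2029 deadline — the action is time-barred.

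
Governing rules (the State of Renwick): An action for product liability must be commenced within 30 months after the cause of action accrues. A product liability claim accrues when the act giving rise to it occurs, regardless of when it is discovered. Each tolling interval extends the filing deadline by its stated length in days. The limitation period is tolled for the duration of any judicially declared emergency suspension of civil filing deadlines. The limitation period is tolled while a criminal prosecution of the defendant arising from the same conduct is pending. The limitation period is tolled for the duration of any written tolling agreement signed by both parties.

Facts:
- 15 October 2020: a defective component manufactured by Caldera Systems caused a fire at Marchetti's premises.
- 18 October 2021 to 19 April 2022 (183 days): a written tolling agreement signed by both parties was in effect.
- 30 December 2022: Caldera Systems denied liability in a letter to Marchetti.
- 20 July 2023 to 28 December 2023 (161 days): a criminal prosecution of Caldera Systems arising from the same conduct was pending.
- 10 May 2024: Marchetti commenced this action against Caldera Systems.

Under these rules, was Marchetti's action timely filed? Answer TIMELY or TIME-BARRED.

TIME-BARRED

The claim accrued on 15 October 2020, when the wrongful act occurred.
Adding the 30 months base period to 15 October 2020 gives a deadline of 15 April 2023, before any tolling.
The written tolling agreement from 18 October 2021 to 19 April 2022 tolled the period for 183 days, extending the deadline to 15 October 2023.
The pending criminal prosecution from 20 July 2023 to 28 December 2023 tolled the period for 161 days, extending the deadline to 24 March 2024.
The other events in the timeline have no effect on the limitation period under the stated rules.
Filing on 10 May 2024 missed the 24 March 2024 deadline — the action is time-barred.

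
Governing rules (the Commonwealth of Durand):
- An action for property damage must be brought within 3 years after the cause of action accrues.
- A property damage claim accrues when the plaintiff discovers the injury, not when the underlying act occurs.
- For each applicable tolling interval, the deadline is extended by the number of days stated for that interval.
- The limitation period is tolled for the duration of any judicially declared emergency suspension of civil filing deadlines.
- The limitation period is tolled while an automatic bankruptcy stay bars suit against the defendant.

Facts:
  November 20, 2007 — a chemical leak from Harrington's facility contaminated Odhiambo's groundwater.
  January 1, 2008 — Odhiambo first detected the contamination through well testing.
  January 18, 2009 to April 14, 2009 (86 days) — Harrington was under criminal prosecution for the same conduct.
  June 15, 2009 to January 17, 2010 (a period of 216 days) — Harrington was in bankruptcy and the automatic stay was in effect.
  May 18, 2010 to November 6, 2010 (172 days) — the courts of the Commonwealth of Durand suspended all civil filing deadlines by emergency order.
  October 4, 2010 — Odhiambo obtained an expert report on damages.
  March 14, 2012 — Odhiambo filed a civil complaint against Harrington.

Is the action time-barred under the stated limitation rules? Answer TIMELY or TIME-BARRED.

Under the discovery rule, the claim accrued on January 1, 2008, when Odhiambo discovered the injury — not on the November 20, 2007 date of the underlying act.
Adding the 3 years base period to January 1, 2008 gives a deadline of January 1, 2011, before any tolling.
Because the automatic bankruptcy stay ran from June 15, 2009 to January 17, 2010, the deadline is extended by 216 days to August 5, 2011.
The emergency suspension of filing deadlines from May 18, 2010 to November 6, 2010 tolled the period for 172 days, extending the deadline to January 24, 2012.
The pending criminal prosecution from January 18, 2009 to April 14, 2009 does not toll the period, because no stated rule makes a criminal prosecution a tolling event.
Nothing else in the chronology tolls or restarts the period.
Odhiambo filed on March 14, 2012, after the January 24, 2012 deadline, so the action is time-barred.

TIME-BARRED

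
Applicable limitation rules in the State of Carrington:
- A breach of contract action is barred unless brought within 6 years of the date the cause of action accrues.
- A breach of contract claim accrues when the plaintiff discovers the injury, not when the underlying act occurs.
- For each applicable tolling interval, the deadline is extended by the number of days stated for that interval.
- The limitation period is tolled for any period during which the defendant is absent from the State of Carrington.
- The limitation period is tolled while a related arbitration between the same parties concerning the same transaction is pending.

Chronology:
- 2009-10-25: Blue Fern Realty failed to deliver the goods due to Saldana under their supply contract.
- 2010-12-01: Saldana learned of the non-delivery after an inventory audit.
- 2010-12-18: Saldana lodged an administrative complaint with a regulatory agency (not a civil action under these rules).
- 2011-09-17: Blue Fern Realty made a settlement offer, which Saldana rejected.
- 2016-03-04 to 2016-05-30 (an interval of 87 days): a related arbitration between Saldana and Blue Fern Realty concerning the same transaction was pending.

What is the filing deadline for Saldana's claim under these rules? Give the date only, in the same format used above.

2017-02-26

Accrual is tied to discovery, so the period began on 2010-12-01 rather than on 2009-10-25 when the act occurred.
The untolled deadline — 6 years after 2010-12-01 — is 2016-12-01.
The pending related arbitration from 2016-03-04 to 2016-05-30 tolled the period for 87 days, extending the deadline to 2017-02-26.
None of the other events listed affects the running of the period under the stated rules.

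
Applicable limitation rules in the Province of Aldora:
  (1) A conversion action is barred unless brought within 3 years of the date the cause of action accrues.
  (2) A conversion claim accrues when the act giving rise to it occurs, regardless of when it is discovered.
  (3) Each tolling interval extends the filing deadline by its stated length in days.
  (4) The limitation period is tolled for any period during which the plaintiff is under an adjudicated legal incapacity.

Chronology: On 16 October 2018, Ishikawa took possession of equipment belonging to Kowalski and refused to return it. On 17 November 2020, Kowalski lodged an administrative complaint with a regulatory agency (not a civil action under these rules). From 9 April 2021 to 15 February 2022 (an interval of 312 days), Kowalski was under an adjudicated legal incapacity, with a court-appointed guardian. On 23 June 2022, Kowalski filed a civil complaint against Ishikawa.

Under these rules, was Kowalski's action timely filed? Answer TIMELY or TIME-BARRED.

The cause of action accrued on 16 October 2018, the date of the act.
The untolled deadline — 3 years after 16 October 2018 — is 16 October 2021.
The period was tolled for 312 days by the plaintiff's legal incapacity (9 April 2021 to 15 February 2022), pushing the deadline to 24 August 2022.
Nothing else in the chronology tolls or restarts the period.
Filing on 23 June 2022 beat the 24 August 2022 deadline — the action is timely.

TIMELY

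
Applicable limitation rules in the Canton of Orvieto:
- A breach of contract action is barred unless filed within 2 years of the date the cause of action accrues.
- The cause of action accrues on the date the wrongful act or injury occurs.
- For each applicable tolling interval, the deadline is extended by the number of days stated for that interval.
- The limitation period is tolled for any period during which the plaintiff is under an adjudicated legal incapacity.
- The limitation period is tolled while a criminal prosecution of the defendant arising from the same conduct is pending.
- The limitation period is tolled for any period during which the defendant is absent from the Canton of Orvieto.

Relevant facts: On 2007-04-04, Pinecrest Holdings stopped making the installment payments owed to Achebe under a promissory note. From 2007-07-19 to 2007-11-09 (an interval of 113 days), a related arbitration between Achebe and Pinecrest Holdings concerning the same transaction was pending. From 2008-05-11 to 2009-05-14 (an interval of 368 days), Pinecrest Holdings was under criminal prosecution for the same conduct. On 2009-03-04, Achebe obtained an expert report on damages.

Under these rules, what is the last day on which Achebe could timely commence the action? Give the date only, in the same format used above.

The claim accrued on 2007-04-04, when the wrongful act occurred.
2 years from 2007-04-04 is 2009-04-04.
The period was tolled for 368 days by the pending criminal prosecution (2008-05-11 to 2009-05-14), pushing the deadline to 2010-04-07.
The pending related arbitration from 2007-07-19 to 2007-11-09 does not toll the period, because no stated rule makes a pending arbitration a tolling event.
The other events in the timeline have no effect on the limitation period under the stated rules.

2010-04-07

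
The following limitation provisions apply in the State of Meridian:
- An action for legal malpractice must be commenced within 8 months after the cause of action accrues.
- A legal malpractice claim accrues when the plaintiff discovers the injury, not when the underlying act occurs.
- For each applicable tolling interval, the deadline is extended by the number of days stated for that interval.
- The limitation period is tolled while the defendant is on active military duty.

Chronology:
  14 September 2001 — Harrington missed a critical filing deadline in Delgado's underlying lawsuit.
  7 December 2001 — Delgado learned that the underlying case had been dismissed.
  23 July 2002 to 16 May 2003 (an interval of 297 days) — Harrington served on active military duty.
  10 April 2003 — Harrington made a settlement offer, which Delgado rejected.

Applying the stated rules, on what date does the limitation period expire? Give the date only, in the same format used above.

31 May 2003

Under the discovery rule, the claim accrued on 7 December 2001, when Delgado discovered the injury — not on the 14 September 2001 date of the underlying act.
8 months from 7 December 2001 is 7 August 2002.
Because the defendant's active military service ran from 23 July 2002 to 16 May 2003, the deadline is extended by 297 days to 31 May 2003.
None of the other events listed affects the running of the period under the stated rules.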